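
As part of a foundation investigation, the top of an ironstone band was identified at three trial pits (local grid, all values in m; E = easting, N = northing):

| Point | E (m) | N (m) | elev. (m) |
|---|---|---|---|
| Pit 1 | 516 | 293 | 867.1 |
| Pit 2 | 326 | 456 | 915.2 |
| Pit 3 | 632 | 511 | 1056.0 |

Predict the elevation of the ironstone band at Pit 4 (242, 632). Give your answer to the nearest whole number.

1008 m

Let the plane be z = a·E + b·N + c.
Pit 2−Pit 1: −190a + 163b = 48.1;  Pit 3−Pit 1: 116a + 218b = 188.9.
Solving gives a = 0.33658, b = 0.68742.
Then c = 867.1 − a·516 − b·293 = 492.01.
At (242, 632): z = 81.5 + 434.4 + 492.01 = 1007.9 m.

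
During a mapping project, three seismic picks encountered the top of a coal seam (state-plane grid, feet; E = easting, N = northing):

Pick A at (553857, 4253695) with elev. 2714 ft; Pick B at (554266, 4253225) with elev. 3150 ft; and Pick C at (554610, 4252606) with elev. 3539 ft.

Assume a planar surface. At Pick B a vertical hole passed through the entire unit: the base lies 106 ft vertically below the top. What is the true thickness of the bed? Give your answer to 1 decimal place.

Let the plane be z = a·E + b·N + c.
Pick B−Pick A: 409a − 470b = 436;  Pick C−Pick A: 753a − 1089b = 825.
Solving gives a = 0.95150, b = −0.09965.
|∇z| = √(a²+b²) = 0.95671, so dip δ = arctan(0.95671) = 43.73°.
True thickness = vertical thickness × cos δ = 106 × cos 43.73° = 76.6 ft.

76.6 ft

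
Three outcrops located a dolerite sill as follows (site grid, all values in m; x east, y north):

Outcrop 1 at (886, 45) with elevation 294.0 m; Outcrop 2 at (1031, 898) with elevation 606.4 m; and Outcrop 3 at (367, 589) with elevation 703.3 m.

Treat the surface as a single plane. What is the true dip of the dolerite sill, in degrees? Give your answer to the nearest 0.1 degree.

Let the plane be z = a·x + b·y + c.
Outcrop 2−Outcrop 1: 145a + 853b = 312.4;  Outcrop 3−Outcrop 1: −519a + 544b = 409.3.
Solving gives a = −0.34354, b = 0.42464.
Gradient magnitude |∇z| = √(a² + b²) = √(0.11802 + 0.18031) = 0.54620.
True dip = arctan(0.54620) = 28.6°, dipping toward SE (azimuth ≈ 141°).

28.6°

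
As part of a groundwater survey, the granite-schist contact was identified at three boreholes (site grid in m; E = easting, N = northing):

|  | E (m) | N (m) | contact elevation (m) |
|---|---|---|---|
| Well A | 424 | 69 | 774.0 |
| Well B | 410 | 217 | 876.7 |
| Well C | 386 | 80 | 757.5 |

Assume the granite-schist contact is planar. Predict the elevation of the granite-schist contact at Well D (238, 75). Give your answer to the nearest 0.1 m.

Let the plane be z = a·E + b·N + c.
Well B−Well A: −14a + 148b = 102.7;  Well C−Well A: −38a + 11b = −16.5.
Solving gives a = 0.65296, b = 0.75569.
Then c = 774 − a·424 − b·69 = 445.00.
At (238, 75): z = 155.4 + 56.7 + 445.00 = 657.1 m.

657.1 m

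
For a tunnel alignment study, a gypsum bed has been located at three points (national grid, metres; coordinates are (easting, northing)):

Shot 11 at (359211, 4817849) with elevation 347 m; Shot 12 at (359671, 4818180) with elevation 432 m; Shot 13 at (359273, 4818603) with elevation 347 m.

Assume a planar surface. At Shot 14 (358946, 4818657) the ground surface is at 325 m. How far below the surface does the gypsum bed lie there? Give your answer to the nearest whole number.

Two edge vectors: Shot 11→Shot 12 = (460, 331, 85), Shot 11→Shot 13 = (62, 754, 0).
Normal n = (Shot 11→Shot 12) × (Shot 11→Shot 13) = (-64090, 5270, 326318).
So ∂z/∂E = −n_x/n_z = 0.19640351 and ∂z/∂N = −n_y/n_z = −0.01614989.
Intercept c from Shot 11: 347 − 70550.30 + 77807.73 = 7604.43.
At (358946, 4818657): z_contact = 70498.3 − 77820.8 + 7604.43 = 281.9 m.
Depth below ground = 325 − 281.9 = 43 m.

43 m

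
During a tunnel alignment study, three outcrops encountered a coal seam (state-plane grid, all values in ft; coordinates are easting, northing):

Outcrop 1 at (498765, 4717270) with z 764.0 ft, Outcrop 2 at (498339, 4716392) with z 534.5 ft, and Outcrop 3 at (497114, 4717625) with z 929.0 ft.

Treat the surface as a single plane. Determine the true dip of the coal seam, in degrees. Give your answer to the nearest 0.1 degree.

Two edge vectors: Outcrop 1→Outcrop 2 = (-426, -878, -229.5), Outcrop 1→Outcrop 3 = (-1651, 355, 165).
Normal n = (Outcrop 1→Outcrop 2) × (Outcrop 1→Outcrop 3) = (-63397.5, 449194.5, -1600808).
So ∂z/∂easting = −n_x/n_z = −0.03960 and ∂z/∂northing = −n_y/n_z = 0.28060.
Gradient magnitude |∇z| = √(a² + b²) = √(0.00157 + 0.07874) = 0.28339.
True dip = arctan(0.28339) = 15.8°, dipping toward S (azimuth ≈ 172°).

15.8°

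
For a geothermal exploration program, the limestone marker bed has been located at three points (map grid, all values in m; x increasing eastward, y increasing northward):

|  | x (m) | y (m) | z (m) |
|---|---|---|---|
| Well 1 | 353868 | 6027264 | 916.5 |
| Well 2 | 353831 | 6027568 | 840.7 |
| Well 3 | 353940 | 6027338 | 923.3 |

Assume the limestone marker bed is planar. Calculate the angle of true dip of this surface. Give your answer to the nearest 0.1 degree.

20.6°

Two edge vectors: Well 1→Well 2 = (-37, 304, -75.8), Well 1→Well 3 = (72, 74, 6.8).
Normal n = (Well 1→Well 2) × (Well 1→Well 3) = (7676.4, -5206, -24626).
So ∂z/∂x = −n_x/n_z = 0.31172 and ∂z/∂y = −n_y/n_z = −0.21140.
Gradient magnitude |∇z| = √(a² + b²) = √(0.09717 + 0.04469) = 0.37664.
True dip = arctan(0.37664) = 20.6°, dipping toward NW (azimuth ≈ 304°).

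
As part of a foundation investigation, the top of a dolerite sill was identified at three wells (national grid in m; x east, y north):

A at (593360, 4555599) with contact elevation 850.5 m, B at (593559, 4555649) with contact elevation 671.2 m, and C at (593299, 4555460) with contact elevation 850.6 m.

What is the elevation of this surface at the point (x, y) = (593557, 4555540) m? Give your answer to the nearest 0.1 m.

Two edge vectors: A→B = (199, 50, -179.3), A→C = (-61, -139, 0.1).
Normal n = (A→B) × (A→C) = (-24917.7, 10917.4, -24611).
So ∂z/∂x = −n_x/n_z = −1.012461907 and ∂z/∂y = −n_y/n_z = 0.443598391.
Intercept c from A: 850.5 + 600754.40 − 2020856.39 = −1419251.49.
At (593557, 4555540): z = −600953.9 + 2020830.2 − 1419251.49 = 624.9 m.

624.9 m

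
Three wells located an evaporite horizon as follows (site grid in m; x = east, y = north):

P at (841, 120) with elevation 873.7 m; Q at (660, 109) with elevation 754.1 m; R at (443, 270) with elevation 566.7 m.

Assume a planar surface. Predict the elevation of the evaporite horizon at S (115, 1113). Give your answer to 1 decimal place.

131.9 m

Let the plane be z = a·x + b·y + c.
Q−P: −181a − 11b = −119.6;  R−P: −398a + 150b = −307.
Solving gives a = 0.676129, b = −0.252671.
Then c = 873.7 − a·841 − b·120 = 335.40.
At (115, 1113): z = 77.8 − 281.2 + 335.40 = 131.9 m.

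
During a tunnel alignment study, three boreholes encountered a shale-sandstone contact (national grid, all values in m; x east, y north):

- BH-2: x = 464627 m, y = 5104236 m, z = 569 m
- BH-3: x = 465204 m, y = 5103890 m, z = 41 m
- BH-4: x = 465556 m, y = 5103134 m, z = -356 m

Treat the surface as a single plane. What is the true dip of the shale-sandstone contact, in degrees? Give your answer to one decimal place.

Let the plane be z = a·x + b·y + c.
BH-3−BH-2: 577a − 346b = −528;  BH-4−BH-2: 929a − 1102b = −925.
Solving gives a = −0.83266, b = 0.13744.
Gradient magnitude |∇z| = √(a² + b²) = √(0.69333 + 0.01889) = 0.84393.
True dip = arctan(0.84393) = 40.2°, dipping toward E (azimuth ≈ 099°).

40.2°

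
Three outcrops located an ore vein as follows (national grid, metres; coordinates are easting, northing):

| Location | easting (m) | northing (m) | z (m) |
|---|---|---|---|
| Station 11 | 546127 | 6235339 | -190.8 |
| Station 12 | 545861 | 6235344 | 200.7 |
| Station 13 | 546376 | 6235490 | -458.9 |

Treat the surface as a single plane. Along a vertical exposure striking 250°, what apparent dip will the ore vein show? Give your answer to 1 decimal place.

Two edge vectors: Station 11→Station 12 = (-266, 5, 391.5), Station 11→Station 13 = (249, 151, -268.1).
Normal n = (Station 11→Station 12) × (Station 11→Station 13) = (-60457, 26168.9, -41411).
So ∂z/∂easting = −n_x/n_z = −1.45993 and ∂z/∂northing = −n_y/n_z = 0.63193.
Unit vector along 250° is (sin 250°, cos 250°) = (-0.9397, -0.3420).
Slope in that direction = a·(-0.9397) + b·(-0.3420) = 1.15575.
Apparent dip = arctan|1.15575| = 49.1° (true dip is 57.8°, so apparent ≤ true as expected).

49.1°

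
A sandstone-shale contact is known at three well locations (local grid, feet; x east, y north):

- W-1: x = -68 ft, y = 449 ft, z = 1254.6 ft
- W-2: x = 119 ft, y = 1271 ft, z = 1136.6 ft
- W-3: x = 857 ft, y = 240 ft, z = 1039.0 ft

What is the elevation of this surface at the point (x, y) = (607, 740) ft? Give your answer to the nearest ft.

1059 ft

Two edge vectors: W-1→W-2 = (187, 822, -118), W-1→W-3 = (925, -209, -215.6).
Normal n = (W-1→W-2) × (W-1→W-3) = (-201885.2, -68832.8, -799433).
So ∂z/∂x = −n_x/n_z = −0.25254 and ∂z/∂y = −n_y/n_z = −0.08610.
Intercept c from W-1: 1254.6 − 17.17 + 38.66 = 1276.09.
At (607, 740): z = −153.3 − 63.7 + 1276.09 = 1059.1 ft.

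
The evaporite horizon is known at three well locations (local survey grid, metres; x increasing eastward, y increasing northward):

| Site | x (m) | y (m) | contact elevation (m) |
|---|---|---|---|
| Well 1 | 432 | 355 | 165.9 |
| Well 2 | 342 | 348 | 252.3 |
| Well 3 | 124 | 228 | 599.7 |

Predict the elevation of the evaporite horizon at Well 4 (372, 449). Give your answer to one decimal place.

Let the plane be z = a·x + b·y + c.
Well 2−Well 1: −90a − 7b = 86.4;  Well 3−Well 1: −308a − 127b = 433.8.
Solving gives a = −0.85575, b = −1.34039.
Then c = 165.9 − a·432 − b·355 = 1011.42.
At (372, 449): z = −318.3 − 601.8 + 1011.42 = 91.2 m.

91.2 m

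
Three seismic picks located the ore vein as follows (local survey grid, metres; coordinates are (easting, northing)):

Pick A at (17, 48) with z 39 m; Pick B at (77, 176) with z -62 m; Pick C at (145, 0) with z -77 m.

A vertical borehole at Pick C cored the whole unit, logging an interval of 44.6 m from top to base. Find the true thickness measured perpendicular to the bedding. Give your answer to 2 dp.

Two edge vectors: Pick A→Pick B = (60, 128, -101), Pick A→Pick C = (128, -48, -116).
Normal n = (Pick A→Pick B) × (Pick A→Pick C) = (-19696, -5968, -19264).
So ∂z/∂E = −n_x/n_z = −1.02243 and ∂z/∂N = −n_y/n_z = −0.30980.
|∇z| = √(a²+b²) = 1.06833, so dip δ = arctan(1.06833) = 46.89°.
True thickness = vertical thickness × cos δ = 44.6 × cos 46.89° = 30.48 m.

30.48 m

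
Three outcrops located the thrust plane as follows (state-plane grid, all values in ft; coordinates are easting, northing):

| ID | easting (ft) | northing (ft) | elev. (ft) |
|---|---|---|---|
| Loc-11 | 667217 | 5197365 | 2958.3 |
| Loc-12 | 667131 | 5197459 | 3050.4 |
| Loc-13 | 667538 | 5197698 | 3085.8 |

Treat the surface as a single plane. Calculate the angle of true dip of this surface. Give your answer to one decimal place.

Two edge vectors: Loc-11→Loc-12 = (-86, 94, 92.1), Loc-11→Loc-13 = (321, 333, 127.5).
Normal n = (Loc-11→Loc-12) × (Loc-11→Loc-13) = (-18684.3, 40529.1, -58812).
So ∂z/∂easting = −n_x/n_z = −0.31770 and ∂z/∂northing = −n_y/n_z = 0.68913.
Gradient magnitude |∇z| = √(a² + b²) = √(0.10093 + 0.47490) = 0.75883.
True dip = arctan(0.75883) = 37.2°, dipping toward SSE (azimuth ≈ 155°).

37.2°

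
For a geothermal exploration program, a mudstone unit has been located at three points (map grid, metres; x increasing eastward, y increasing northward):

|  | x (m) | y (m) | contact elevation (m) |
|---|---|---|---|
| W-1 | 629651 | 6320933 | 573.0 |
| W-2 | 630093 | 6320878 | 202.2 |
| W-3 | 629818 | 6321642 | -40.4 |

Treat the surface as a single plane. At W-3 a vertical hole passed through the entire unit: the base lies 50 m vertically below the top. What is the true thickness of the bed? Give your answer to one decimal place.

Two edge vectors: W-1→W-2 = (442, -55, -370.8), W-1→W-3 = (167, 709, -613.4).
Normal n = (W-1→W-2) × (W-1→W-3) = (296634.2, 209199.2, 322563).
So ∂z/∂x = −n_x/n_z = −0.91962 and ∂z/∂y = −n_y/n_z = −0.64855.
|∇z| = √(a²+b²) = 1.12531, so dip δ = arctan(1.12531) = 48.37°.
True thickness = vertical thickness × cos δ = 50 × cos 48.37° = 33.2 m.

33.2 m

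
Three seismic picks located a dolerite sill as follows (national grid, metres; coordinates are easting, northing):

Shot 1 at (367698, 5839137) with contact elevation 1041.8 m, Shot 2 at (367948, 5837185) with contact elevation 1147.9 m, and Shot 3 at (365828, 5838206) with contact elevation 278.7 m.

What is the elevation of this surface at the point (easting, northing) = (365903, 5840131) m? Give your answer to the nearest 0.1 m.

305.6 m

Let the plane be z = a·easting + b·northing + c.
Shot 2−Shot 1: 250a − 1952b = 106.1;  Shot 3−Shot 1: −1870a − 931b = −763.1.
Solving gives a = 0.409053410, b = −0.001965496.
Then c = 1041.8 − a·367698 − b·5839137 = −137889.52.
At (365903, 5840131): z = 149673.9 − 11478.8 − 137889.52 = 305.6 m.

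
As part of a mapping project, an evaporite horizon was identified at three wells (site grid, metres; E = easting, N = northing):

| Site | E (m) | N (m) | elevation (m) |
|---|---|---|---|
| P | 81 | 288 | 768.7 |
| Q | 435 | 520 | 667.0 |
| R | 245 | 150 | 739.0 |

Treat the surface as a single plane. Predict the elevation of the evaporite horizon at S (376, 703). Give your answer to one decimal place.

668.2 m

Let the plane be z = a·E + b·N + c.
Q−P: 354a + 232b = −101.7;  R−P: 164a − 138b = −29.7.
Solving gives a = −0.24079, b = −0.07094.
Then c = 768.7 − a·81 − b·288 = 808.64.
At (376, 703): z = −90.5 − 49.9 + 808.64 = 668.2 m.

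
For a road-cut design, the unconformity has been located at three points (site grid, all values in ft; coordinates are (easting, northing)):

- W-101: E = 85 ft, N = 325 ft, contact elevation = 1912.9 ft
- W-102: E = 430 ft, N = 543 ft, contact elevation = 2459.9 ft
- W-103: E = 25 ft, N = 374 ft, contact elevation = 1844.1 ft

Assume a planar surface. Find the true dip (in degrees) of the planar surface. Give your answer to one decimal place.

55.0°

Let the plane be z = a·E + b·N + c.
W-102−W-101: 345a + 218b = 547;  W-103−W-101: −60a + 49b = −68.8.
Solving gives a = 1.39408, b = 0.30295.
Gradient magnitude |∇z| = √(a² + b²) = √(1.94345 + 0.09178) = 1.42662.
True dip = arctan(1.42662) = 55.0°, dipping toward WSW (azimuth ≈ 258°).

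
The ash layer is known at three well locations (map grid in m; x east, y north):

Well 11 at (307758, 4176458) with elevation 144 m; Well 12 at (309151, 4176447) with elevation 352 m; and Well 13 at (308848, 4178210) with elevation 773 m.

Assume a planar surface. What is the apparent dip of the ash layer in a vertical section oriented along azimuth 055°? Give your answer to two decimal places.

Two edge vectors: Well 11→Well 12 = (1393, -11, 208), Well 11→Well 13 = (1090, 1752, 629).
Normal n = (Well 11→Well 12) × (Well 11→Well 13) = (-371335, -649477, 2452526).
So ∂z/∂x = −n_x/n_z = 0.15141 and ∂z/∂y = −n_y/n_z = 0.26482.
Unit vector along 055° is (sin 55°, cos 55°) = (0.8192, 0.5736).
Slope in that direction = a·(0.8192) + b·(0.5736) = 0.27592.
Apparent dip = arctan|0.27592| = 15.43° (true dip is 17.0°, so apparent ≤ true as expected).

15.43°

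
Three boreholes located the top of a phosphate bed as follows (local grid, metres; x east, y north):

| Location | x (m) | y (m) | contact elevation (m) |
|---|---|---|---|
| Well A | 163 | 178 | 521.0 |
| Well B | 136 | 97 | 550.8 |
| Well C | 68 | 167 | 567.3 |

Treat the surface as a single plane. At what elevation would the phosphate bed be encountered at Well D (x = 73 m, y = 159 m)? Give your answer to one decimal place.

566.7 m

Let the plane be z = a·x + b·y + c.
Well B−Well A: −27a − 81b = 29.8;  Well C−Well A: −95a − 11b = 46.3.
Solving gives a = −0.46263, b = −0.21369.
Then c = 521 − a·163 − b·178 = 634.45.
At (73, 159): z = −33.8 − 34.0 + 634.45 = 566.7 m.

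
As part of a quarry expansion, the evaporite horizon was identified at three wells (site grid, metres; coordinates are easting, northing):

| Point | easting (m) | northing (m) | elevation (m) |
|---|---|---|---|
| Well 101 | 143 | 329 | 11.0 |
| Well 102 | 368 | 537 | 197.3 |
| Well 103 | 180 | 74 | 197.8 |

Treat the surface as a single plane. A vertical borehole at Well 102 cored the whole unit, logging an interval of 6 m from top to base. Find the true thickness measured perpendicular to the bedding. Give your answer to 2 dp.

Two edge vectors: Well 101→Well 102 = (225, 208, 186.3), Well 101→Well 103 = (37, -255, 186.8).
Normal n = (Well 101→Well 102) × (Well 101→Well 103) = (86360.9, -35136.9, -65071).
So ∂z/∂easting = −n_x/n_z = 1.32718 and ∂z/∂northing = −n_y/n_z = −0.53998.
|∇z| = √(a²+b²) = 1.43282, so dip δ = arctan(1.43282) = 55.09°.
True thickness = vertical thickness × cos δ = 6 × cos 55.09° = 3.43 m.

3.43 m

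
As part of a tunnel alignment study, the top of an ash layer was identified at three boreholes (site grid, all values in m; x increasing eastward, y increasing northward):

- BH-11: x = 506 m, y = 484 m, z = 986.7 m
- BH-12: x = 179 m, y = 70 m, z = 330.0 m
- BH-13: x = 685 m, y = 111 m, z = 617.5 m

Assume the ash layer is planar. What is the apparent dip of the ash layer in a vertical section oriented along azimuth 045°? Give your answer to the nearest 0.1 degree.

Let the plane be z = a·x + b·y + c.
BH-12−BH-11: −327a − 414b = −656.7;  BH-13−BH-11: 179a − 373b = −369.2.
Solving gives a = 0.46971, b = 1.21523.
Unit vector along 045° is (sin 45°, cos 45°) = (0.7071, 0.7071).
Slope in that direction = a·(0.7071) + b·(0.7071) = 1.19143.
Apparent dip = arctan|1.19143| = 50.0° (true dip is 52.5°, so apparent ≤ true as expected).

50.0°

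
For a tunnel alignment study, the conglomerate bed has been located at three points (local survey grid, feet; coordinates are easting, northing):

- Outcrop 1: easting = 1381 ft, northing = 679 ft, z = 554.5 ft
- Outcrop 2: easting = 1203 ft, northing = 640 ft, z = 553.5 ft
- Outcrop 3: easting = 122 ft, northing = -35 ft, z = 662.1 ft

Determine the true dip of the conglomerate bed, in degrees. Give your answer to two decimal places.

Two edge vectors: Outcrop 1→Outcrop 2 = (-178, -39, -1), Outcrop 1→Outcrop 3 = (-1259, -714, 107.6).
Normal n = (Outcrop 1→Outcrop 2) × (Outcrop 1→Outcrop 3) = (-4910.4, 20411.8, 77991).
So ∂z/∂easting = −n_x/n_z = 0.06296 and ∂z/∂northing = −n_y/n_z = −0.26172.
Gradient magnitude |∇z| = √(a² + b²) = √(0.00396 + 0.06850) = 0.26919.
True dip = arctan(0.26919) = 15.07°, dipping toward NNW (azimuth ≈ 346°).

15.07°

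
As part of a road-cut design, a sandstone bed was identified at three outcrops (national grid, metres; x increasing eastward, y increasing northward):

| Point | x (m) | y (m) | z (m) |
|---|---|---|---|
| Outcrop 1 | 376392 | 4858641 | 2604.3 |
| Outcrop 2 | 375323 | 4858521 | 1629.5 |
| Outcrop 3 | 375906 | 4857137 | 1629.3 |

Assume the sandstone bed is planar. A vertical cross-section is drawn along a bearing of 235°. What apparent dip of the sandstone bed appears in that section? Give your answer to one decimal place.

42.7°

Two edge vectors: Outcrop 1→Outcrop 2 = (-1069, -120, -974.8), Outcrop 1→Outcrop 3 = (-486, -1504, -975).
Normal n = (Outcrop 1→Outcrop 2) × (Outcrop 1→Outcrop 3) = (-1349099.2, -568522.2, 1549456).
So ∂z/∂x = −n_x/n_z = 0.87069 and ∂z/∂y = −n_y/n_z = 0.36692.
Unit vector along 235° is (sin 235°, cos 235°) = (-0.8192, -0.5736).
Slope in that direction = a·(-0.8192) + b·(-0.5736) = −0.92368.
Apparent dip = arctan|0.92368| = 42.7° (true dip is 43.4°, so apparent ≤ true as expected).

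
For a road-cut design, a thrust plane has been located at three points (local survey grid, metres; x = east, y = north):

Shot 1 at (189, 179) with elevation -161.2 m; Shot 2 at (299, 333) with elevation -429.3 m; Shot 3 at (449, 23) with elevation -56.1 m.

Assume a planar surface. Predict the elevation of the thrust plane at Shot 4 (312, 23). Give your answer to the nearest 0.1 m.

Two edge vectors: Shot 1→Shot 2 = (110, 154, -268.1), Shot 1→Shot 3 = (260, -156, 105.1).
Normal n = (Shot 1→Shot 2) × (Shot 1→Shot 3) = (-25638.2, -81267, -57200).
So ∂z/∂x = −n_x/n_z = −0.44822 and ∂z/∂y = −n_y/n_z = −1.42075.
Intercept c from Shot 1: -161.2 + 84.71 + 254.31 = 177.83.
At (312, 23): z = −139.8 − 32.7 + 177.83 = 5.3 m.

5.3 m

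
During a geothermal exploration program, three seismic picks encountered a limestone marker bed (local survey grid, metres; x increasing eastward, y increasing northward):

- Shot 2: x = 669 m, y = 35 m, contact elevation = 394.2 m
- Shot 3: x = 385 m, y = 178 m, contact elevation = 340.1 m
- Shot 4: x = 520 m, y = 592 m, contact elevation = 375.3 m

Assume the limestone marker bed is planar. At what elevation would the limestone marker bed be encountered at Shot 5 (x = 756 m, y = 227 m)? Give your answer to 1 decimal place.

Let the plane be z = a·x + b·y + c.
Shot 3−Shot 2: −284a + 143b = −54.1;  Shot 4−Shot 2: −149a + 557b = −18.9.
Solving gives a = 0.20040, b = 0.01968.
Then c = 394.2 − a·669 − b·35 = 259.44.
At (756, 227): z = 151.5 + 4.5 + 259.44 = 415.4 m.

415.4 m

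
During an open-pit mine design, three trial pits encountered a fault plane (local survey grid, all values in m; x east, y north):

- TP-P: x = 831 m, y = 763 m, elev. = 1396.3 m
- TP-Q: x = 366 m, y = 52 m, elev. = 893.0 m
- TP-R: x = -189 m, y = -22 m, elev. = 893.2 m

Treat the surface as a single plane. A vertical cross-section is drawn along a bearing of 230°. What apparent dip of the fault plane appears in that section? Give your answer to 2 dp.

Two edge vectors: TP-P→TP-Q = (-465, -711, -503.3), TP-P→TP-R = (-1020, -785, -503.1).
Normal n = (TP-P→TP-Q) × (TP-P→TP-R) = (-37386.4, 279424.5, -360195).
So ∂z/∂x = −n_x/n_z = −0.10379 and ∂z/∂y = −n_y/n_z = 0.77576.
Unit vector along 230° is (sin 230°, cos 230°) = (-0.7660, -0.6428).
Slope in that direction = a·(-0.7660) + b·(-0.6428) = −0.41914.
Apparent dip = arctan|0.41914| = 22.74° (true dip is 38.0°, so apparent ≤ true as expected).

22.74°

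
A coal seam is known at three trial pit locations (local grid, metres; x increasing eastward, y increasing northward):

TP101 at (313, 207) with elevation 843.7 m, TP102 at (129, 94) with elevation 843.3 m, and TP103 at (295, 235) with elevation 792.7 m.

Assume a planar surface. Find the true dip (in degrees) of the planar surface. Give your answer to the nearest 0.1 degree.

56.9°

Two edge vectors: TP101→TP102 = (-184, -113, -0.4), TP101→TP103 = (-18, 28, -51).
Normal n = (TP101→TP102) × (TP101→TP103) = (5774.2, -9376.8, -7186).
So ∂z/∂x = −n_x/n_z = 0.80353 and ∂z/∂y = −n_y/n_z = −1.30487.
Gradient magnitude |∇z| = √(a² + b²) = √(0.64567 + 1.70269) = 1.53243.
True dip = arctan(1.53243) = 56.9°, dipping toward NNW (azimuth ≈ 328°).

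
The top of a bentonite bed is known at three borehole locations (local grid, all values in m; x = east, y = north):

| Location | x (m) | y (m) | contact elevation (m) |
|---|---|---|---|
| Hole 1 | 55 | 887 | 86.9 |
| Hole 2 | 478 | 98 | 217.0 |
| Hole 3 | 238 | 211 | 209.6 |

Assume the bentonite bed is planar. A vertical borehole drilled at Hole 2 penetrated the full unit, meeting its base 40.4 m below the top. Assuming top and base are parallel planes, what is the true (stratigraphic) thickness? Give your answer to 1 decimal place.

39.6 m

Two edge vectors: Hole 1→Hole 2 = (423, -789, 130.1), Hole 1→Hole 3 = (183, -676, 122.7).
Normal n = (Hole 1→Hole 2) × (Hole 1→Hole 3) = (-8862.7, -28093.8, -141561).
So ∂z/∂x = −n_x/n_z = −0.06261 and ∂z/∂y = −n_y/n_z = −0.19846.
|∇z| = √(a²+b²) = 0.20810, so dip δ = arctan(0.20810) = 11.76°.
True thickness = vertical thickness × cos δ = 40.4 × cos 11.76° = 39.6 m.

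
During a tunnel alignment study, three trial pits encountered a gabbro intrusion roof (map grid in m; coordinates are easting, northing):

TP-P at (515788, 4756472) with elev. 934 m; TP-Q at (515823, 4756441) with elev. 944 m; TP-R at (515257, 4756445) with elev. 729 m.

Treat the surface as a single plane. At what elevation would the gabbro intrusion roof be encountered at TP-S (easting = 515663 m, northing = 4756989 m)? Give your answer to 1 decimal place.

Let the plane be z = a·easting + b·northing + c.
TP-Q−TP-P: 35a − 31b = 10;  TP-R−TP-P: −531a − 27b = −205.
Solving gives a = 0.380615880, b = 0.107146961.
Then c = 934 − a·515788 − b·4756472 = −705024.62.
At (515663, 4756989): z = 196269.5 + 509696.9 − 705024.62 = 941.8 m.

941.8 m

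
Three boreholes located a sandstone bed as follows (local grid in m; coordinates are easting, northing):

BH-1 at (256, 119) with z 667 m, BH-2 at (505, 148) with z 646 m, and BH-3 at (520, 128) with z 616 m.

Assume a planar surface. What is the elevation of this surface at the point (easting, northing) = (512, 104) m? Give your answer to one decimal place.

Two edge vectors: BH-1→BH-2 = (249, 29, -21), BH-1→BH-3 = (264, 9, -51).
Normal n = (BH-1→BH-2) × (BH-1→BH-3) = (-1290, 7155, -5415).
So ∂z/∂easting = −n_x/n_z = −0.23823 and ∂z/∂northing = −n_y/n_z = 1.32133.
Intercept c from BH-1: 667 + 60.99 − 157.24 = 570.75.
At (512, 104): z = −122.0 + 137.4 + 570.75 = 586.2 m.

586.2 m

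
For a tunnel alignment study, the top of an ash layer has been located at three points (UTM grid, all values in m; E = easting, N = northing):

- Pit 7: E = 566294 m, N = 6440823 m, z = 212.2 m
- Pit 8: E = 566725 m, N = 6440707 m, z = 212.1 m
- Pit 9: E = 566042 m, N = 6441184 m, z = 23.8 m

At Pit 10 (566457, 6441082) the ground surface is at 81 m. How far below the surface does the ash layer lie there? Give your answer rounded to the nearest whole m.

Two edge vectors: Pit 7→Pit 8 = (431, -116, -0.1), Pit 7→Pit 9 = (-252, 361, -188.4).
Normal n = (Pit 7→Pit 8) × (Pit 7→Pit 9) = (21890.5, 81225.6, 126359).
So ∂z/∂E = −n_x/n_z = −0.17324053 and ∂z/∂N = −n_y/n_z = −0.64281610.
Intercept c from Pit 7: 212.2 + 98105.07 + 4140264.74 = 4238582.02.
At (566457, 6441082): z_contact = −98133.3 − 4140431.2 + 4238582.02 = 17.5 m.
Depth below ground = 81 − 17.5 = 64 m.

64 m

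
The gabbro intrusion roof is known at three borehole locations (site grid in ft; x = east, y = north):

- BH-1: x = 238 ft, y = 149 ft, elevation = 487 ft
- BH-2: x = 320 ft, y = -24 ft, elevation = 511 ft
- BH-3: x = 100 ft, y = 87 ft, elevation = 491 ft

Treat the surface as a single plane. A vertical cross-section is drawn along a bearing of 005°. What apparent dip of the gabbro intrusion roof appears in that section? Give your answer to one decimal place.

Two edge vectors: BH-1→BH-2 = (82, -173, 24), BH-1→BH-3 = (-138, -62, 4).
Normal n = (BH-1→BH-2) × (BH-1→BH-3) = (796, -3640, -28958).
So ∂z/∂x = −n_x/n_z = 0.02749 and ∂z/∂y = −n_y/n_z = −0.12570.
Unit vector along 005° is (sin 5°, cos 5°) = (0.0872, 0.9962).
Slope in that direction = a·(0.0872) + b·(0.9962) = −0.12283.
Apparent dip = arctan|0.12283| = 7.0° (true dip is 7.3°, so apparent ≤ true as expected).

7.0°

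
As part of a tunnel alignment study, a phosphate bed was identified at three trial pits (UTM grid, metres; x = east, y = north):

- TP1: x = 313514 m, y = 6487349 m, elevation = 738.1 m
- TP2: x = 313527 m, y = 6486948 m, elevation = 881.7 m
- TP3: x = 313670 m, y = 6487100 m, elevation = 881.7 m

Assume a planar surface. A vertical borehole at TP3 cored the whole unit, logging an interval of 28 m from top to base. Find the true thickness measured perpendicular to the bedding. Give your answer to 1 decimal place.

Let the plane be z = a·x + b·y + c.
TP2−TP1: 13a − 401b = 143.6;  TP3−TP1: 156a − 249b = 143.6.
Solving gives a = 0.36796, b = −0.34618.
|∇z| = √(a²+b²) = 0.50521, so dip δ = arctan(0.50521) = 26.80°.
True thickness = vertical thickness × cos δ = 28 × cos 26.80° = 25.0 m.

25.0 m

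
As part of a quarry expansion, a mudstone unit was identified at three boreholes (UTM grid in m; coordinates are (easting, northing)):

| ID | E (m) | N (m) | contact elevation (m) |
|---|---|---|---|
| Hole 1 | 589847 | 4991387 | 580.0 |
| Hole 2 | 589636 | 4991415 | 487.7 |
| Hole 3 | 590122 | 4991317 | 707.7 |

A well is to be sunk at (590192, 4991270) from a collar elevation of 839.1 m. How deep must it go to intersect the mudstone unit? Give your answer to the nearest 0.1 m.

92.4 m

Two edge vectors: Hole 1→Hole 2 = (-211, 28, -92.3), Hole 1→Hole 3 = (275, -70, 127.7).
Normal n = (Hole 1→Hole 2) × (Hole 1→Hole 3) = (-2885.4, 1562.2, 7070).
So ∂z/∂E = −n_x/n_z = 0.408118812 and ∂z/∂N = −n_y/n_z = −0.220961810.
Intercept c from Hole 1: 580 − 240727.66 + 1102905.91 = 862758.25.
At (590192, 4991270): z_contact = 240868.46 − 1102880.06 + 862758.25 = 746.65 m.
Depth below ground = 839.1 − 746.65 = 92.4 m.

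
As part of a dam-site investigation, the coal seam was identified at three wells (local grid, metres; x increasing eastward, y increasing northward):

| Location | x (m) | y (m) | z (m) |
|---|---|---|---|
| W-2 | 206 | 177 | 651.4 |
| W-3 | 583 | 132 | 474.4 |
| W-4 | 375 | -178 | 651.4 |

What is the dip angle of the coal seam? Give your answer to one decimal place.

Let the plane be z = a·x + b·y + c.
W-3−W-2: 377a − 45b = −177;  W-4−W-2: 169a − 355b = 0.
Solving gives a = −0.49778, b = −0.23697.
Gradient magnitude |∇z| = √(a² + b²) = √(0.24779 + 0.05616) = 0.55131.
True dip = arctan(0.55131) = 28.9°, dipping toward ENE (azimuth ≈ 065°).

28.9°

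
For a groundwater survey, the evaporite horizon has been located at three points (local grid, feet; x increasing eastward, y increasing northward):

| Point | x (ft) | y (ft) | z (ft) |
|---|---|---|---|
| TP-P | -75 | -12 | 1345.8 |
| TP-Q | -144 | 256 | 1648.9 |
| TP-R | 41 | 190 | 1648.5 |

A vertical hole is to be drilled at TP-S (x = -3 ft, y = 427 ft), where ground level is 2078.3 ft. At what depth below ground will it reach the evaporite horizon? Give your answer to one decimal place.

154.2 ft

Let the plane be z = a·x + b·y + c.
TP-Q−TP-P: −69a + 268b = 303.1;  TP-R−TP-P: 116a + 202b = 302.7.
Solving gives a = 0.44191, b = 1.24475.
Then c = 1345.8 − a·-75 − b·-12 = 1393.88.
At (-3, 427): z_contact = −1.33 + 531.51 + 1393.88 = 1924.06 ft.
Depth below ground = 2078.3 − 1924.06 = 154.2 ft.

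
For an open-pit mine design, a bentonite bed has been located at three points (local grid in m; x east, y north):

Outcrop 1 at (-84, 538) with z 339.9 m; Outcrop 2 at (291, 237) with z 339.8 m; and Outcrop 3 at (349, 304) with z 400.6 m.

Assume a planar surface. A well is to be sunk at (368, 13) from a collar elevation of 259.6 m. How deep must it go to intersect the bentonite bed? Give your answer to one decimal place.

6.7 m

Two edge vectors: Outcrop 1→Outcrop 2 = (375, -301, -0.1), Outcrop 1→Outcrop 3 = (433, -234, 60.7).
Normal n = (Outcrop 1→Outcrop 2) × (Outcrop 1→Outcrop 3) = (-18294.1, -22805.8, 42583).
So ∂z/∂x = −n_x/n_z = 0.42961 and ∂z/∂y = −n_y/n_z = 0.53556.
Intercept c from Outcrop 1: 339.9 + 36.09 − 288.13 = 87.86.
At (368, 13): z_contact = 158.10 + 6.96 + 87.86 = 252.91 m.
Depth below ground = 259.6 − 252.91 = 6.7 m.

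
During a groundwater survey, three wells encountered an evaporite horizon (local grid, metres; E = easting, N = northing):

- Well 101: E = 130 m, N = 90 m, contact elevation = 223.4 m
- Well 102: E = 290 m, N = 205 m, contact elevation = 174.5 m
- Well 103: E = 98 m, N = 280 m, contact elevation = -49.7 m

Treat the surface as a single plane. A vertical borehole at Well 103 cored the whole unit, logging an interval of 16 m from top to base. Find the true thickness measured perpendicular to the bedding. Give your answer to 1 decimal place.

9.0 m

Two edge vectors: Well 101→Well 102 = (160, 115, -48.9), Well 101→Well 103 = (-32, 190, -273.1).
Normal n = (Well 101→Well 102) × (Well 101→Well 103) = (-22115.5, 45260.8, 34080).
So ∂z/∂E = −n_x/n_z = 0.64893 and ∂z/∂N = −n_y/n_z = −1.32808.
|∇z| = √(a²+b²) = 1.47814, so dip δ = arctan(1.47814) = 55.92°.
True thickness = vertical thickness × cos δ = 16 × cos 55.92° = 9.0 m.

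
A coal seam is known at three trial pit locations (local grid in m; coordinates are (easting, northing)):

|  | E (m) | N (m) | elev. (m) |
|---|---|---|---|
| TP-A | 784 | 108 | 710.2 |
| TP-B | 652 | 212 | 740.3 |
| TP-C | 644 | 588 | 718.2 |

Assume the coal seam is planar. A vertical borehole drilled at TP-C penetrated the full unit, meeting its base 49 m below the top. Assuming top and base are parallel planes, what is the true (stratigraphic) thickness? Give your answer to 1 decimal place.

Let the plane be z = a·E + b·N + c.
TP-B−TP-A: −132a + 104b = 30.1;  TP-C−TP-A: −140a + 480b = 8.
Solving gives a = −0.27902, b = −0.06471.
|∇z| = √(a²+b²) = 0.28642, so dip δ = arctan(0.28642) = 15.98°.
True thickness = vertical thickness × cos δ = 49 × cos 15.98° = 47.1 m.

47.1 m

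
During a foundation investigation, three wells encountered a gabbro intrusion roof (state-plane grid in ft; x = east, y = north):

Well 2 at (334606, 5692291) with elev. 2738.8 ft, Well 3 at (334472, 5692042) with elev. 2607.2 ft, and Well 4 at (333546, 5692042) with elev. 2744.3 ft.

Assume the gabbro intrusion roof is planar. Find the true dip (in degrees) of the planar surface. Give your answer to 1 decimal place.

32.0°

Two edge vectors: Well 2→Well 3 = (-134, -249, -131.6), Well 2→Well 4 = (-1060, -249, 5.5).
Normal n = (Well 2→Well 3) × (Well 2→Well 4) = (-34137.9, 140233, -230574).
So ∂z/∂x = −n_x/n_z = −0.14806 and ∂z/∂y = −n_y/n_z = 0.60819.
Gradient magnitude |∇z| = √(a² + b²) = √(0.02192 + 0.36990) = 0.62595.
True dip = arctan(0.62595) = 32.0°, dipping toward SSE (azimuth ≈ 166°).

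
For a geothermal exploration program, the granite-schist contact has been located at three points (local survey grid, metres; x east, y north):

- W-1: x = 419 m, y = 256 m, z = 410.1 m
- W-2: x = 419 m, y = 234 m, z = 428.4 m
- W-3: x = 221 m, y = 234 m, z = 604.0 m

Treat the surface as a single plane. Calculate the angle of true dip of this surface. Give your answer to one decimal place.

Let the plane be z = a·x + b·y + c.
W-2−W-1: 0a − 22b = 18.3;  W-3−W-1: −198a − 22b = 193.9.
Solving gives a = −0.88687, b = −0.83182.
Gradient magnitude |∇z| = √(a² + b²) = √(0.78654 + 0.69192) = 1.21592.
True dip = arctan(1.21592) = 50.6°, dipping toward NE (azimuth ≈ 047°).

50.6°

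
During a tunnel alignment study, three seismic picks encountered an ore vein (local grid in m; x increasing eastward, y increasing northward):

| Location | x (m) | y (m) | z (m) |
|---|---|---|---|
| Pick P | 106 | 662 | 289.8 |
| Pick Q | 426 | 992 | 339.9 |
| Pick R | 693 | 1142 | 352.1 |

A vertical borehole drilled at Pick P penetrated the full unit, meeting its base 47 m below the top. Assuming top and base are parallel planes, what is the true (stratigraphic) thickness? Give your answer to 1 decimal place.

45.6 m

Two edge vectors: Pick P→Pick Q = (320, 330, 50.1), Pick P→Pick R = (587, 480, 62.3).
Normal n = (Pick P→Pick Q) × (Pick P→Pick R) = (-3489, 9472.7, -40110).
So ∂z/∂x = −n_x/n_z = −0.08699 and ∂z/∂y = −n_y/n_z = 0.23617.
|∇z| = √(a²+b²) = 0.25168, so dip δ = arctan(0.25168) = 14.13°.
True thickness = vertical thickness × cos δ = 47 × cos 14.13° = 45.6 m.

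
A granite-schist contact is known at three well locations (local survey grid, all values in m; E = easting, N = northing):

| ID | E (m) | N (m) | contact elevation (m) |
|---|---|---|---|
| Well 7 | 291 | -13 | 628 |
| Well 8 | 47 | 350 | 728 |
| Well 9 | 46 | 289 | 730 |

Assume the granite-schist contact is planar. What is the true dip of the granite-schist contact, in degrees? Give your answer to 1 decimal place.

24.2°

Two edge vectors: Well 7→Well 8 = (-244, 363, 100), Well 7→Well 9 = (-245, 302, 102).
Normal n = (Well 7→Well 8) × (Well 7→Well 9) = (6826, 388, 15247).
So ∂z/∂E = −n_x/n_z = −0.44769 and ∂z/∂N = −n_y/n_z = −0.02545.
Gradient magnitude |∇z| = √(a² + b²) = √(0.20043 + 0.00065) = 0.44842.
True dip = arctan(0.44842) = 24.2°, dipping toward E (azimuth ≈ 087°).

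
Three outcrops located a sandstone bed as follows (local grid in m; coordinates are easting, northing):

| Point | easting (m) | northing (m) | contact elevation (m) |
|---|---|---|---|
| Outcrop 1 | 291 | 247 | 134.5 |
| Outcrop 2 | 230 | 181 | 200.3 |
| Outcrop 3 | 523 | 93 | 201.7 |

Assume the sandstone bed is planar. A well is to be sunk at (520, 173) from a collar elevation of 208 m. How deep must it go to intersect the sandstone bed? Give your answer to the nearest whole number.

Two edge vectors: Outcrop 1→Outcrop 2 = (-61, -66, 65.8), Outcrop 1→Outcrop 3 = (232, -154, 67.2).
Normal n = (Outcrop 1→Outcrop 2) × (Outcrop 1→Outcrop 3) = (5698, 19364.8, 24706).
So ∂z/∂easting = −n_x/n_z = −0.23063 and ∂z/∂northing = −n_y/n_z = −0.78381.
Intercept c from Outcrop 1: 134.5 + 67.11 + 193.60 = 395.21.
At (520, 173): z_contact = −119.9 − 135.6 + 395.21 = 139.7 m.
Depth below ground = 208 − 139.7 = 68 m.

68 m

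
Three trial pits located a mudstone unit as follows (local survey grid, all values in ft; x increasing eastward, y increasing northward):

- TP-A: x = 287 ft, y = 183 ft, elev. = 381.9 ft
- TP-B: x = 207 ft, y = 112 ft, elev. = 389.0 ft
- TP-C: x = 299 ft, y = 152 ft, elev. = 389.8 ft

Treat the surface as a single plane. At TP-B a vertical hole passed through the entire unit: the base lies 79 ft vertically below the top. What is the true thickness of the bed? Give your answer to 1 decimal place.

76.8 ft

Let the plane be z = a·x + b·y + c.
TP-B−TP-A: −80a − 71b = 7.1;  TP-C−TP-A: 12a − 31b = 7.9.
Solving gives a = 0.10228, b = −0.21525.
|∇z| = √(a²+b²) = 0.23831, so dip δ = arctan(0.23831) = 13.40°.
True thickness = vertical thickness × cos δ = 79 × cos 13.40° = 76.8 ft.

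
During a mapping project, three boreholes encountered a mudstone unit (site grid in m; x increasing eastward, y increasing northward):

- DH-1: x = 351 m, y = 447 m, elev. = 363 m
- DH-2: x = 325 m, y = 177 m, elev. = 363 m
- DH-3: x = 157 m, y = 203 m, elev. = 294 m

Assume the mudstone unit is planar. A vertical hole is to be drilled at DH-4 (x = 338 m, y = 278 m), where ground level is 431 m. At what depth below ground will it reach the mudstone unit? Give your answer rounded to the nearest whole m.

67 m

Let the plane be z = a·x + b·y + c.
DH-2−DH-1: −26a − 270b = 0;  DH-3−DH-1: −194a − 244b = −69.
Solving gives a = 0.40468, b = −0.03897.
Then c = 363 − a·351 − b·447 = 238.38.
At (338, 278): z_contact = 136.8 − 10.8 + 238.38 = 364.3 m.
Depth below ground = 431 − 364.3 = 67 m.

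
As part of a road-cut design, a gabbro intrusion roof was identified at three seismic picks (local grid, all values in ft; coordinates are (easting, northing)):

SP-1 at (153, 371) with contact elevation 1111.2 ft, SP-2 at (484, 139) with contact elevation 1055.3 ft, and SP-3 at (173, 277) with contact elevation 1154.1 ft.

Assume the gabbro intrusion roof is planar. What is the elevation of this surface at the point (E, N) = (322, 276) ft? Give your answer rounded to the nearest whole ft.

Let the plane be z = a·E + b·N + c.
SP-2−SP-1: 331a − 232b = −55.9;  SP-3−SP-1: 20a − 94b = 42.9.
Solving gives a = −0.57443, b = −0.57860.
Then c = 1111.2 − a·153 − b·371 = 1413.75.
At (322, 276): z = −185.0 − 159.7 + 1413.75 = 1069.1 ft.

1069 ft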